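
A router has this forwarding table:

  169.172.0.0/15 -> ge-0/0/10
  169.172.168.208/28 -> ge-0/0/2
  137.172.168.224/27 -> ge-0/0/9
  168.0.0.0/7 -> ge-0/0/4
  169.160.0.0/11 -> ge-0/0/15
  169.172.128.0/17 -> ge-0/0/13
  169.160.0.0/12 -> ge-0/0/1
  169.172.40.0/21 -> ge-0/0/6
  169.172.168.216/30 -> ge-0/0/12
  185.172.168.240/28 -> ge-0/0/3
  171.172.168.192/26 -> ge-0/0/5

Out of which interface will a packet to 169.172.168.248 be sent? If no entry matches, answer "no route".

ge-0/0/13

Routes whose prefix contains 169.172.168.248:
  168.0.0.0/7 (168.0.0.0 - 169.255.255.255) -> ge-0/0/4
  169.160.0.0/11 (169.160.0.0 - 169.191.255.255) -> ge-0/0/15
  169.160.0.0/12 (169.160.0.0 - 169.175.255.255) -> ge-0/0/1
  169.172.0.0/15 (169.172.0.0 - 169.173.255.255) -> ge-0/0/10
  169.172.128.0/17 (169.172.128.0 - 169.172.255.255) -> ge-0/0/13
More-specific entries that do NOT match:
  169.172.168.216/30 (169.172.168.216 - 169.172.168.219) does not contain 169.172.168.248
  169.172.168.208/28 (169.172.168.208 - 169.172.168.223) does not contain 169.172.168.248
  185.172.168.240/28 (185.172.168.240 - 185.172.168.255) does not contain 169.172.168.248
  137.172.168.224/27 (137.172.168.224 - 137.172.168.255) does not contain 169.172.168.248
  171.172.168.192/26 (171.172.168.192 - 171.172.168.255) does not contain 169.172.168.248
  169.172.40.0/21 (169.172.40.0 - 169.172.47.255) does not contain 169.172.168.248
Longest matching prefix is /17 -> interface ge-0/0/13.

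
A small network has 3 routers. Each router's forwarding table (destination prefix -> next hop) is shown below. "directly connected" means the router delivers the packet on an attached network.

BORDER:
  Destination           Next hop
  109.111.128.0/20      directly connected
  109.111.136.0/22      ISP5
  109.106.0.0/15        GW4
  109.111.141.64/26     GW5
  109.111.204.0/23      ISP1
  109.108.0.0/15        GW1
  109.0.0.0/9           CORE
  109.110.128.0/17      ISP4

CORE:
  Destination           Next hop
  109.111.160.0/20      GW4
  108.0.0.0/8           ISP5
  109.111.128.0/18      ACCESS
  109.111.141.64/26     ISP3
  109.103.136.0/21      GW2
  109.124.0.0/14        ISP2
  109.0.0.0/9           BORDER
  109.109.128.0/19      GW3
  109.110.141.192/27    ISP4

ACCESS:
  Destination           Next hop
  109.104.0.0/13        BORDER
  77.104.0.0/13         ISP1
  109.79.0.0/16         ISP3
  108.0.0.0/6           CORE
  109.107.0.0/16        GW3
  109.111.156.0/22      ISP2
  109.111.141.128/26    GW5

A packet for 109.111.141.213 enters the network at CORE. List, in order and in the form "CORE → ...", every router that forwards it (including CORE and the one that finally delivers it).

CORE → ACCESS → BORDER

At CORE: longest match for 109.111.141.213 is 109.111.128.0/18 -> ACCESS
At ACCESS: longest match for 109.111.141.213 is 109.104.0.0/13 -> BORDER
At BORDER: longest match for 109.111.141.213 is 109.111.128.0/20 -> directly connected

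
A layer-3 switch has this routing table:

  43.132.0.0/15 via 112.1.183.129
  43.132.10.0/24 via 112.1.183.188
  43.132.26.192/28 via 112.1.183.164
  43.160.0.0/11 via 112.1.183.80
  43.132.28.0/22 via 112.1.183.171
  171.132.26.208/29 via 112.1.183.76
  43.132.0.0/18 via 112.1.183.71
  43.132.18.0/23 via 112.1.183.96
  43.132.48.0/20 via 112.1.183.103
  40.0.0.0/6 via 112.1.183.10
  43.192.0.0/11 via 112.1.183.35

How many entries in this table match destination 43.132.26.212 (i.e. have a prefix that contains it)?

Prefixes containing 43.132.26.212:
  40.0.0.0/6 (40.0.0.0 - 43.255.255.255)
  43.132.0.0/15 (43.132.0.0 - 43.133.255.255)
  43.132.0.0/18 (43.132.0.0 - 43.132.63.255)
Total matching entries: 3.

3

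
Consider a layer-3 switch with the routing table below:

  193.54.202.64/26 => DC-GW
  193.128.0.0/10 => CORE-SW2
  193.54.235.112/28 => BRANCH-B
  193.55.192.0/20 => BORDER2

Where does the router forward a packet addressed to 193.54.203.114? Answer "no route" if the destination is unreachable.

No entry's prefix contains 193.54.203.114; there is no default route.

no route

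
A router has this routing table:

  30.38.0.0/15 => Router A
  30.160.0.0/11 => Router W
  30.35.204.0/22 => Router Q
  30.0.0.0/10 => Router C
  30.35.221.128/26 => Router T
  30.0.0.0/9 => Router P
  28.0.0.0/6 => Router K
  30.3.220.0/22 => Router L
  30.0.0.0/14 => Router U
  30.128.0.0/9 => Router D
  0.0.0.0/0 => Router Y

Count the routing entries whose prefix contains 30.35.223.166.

Prefixes containing 30.35.223.166:
  0.0.0.0/0 (default, matches everything)
  28.0.0.0/6 (28.0.0.0 - 31.255.255.255)
  30.0.0.0/9 (30.0.0.0 - 30.127.255.255)
  30.0.0.0/10 (30.0.0.0 - 30.63.255.255)
Total matching entries: 4.

4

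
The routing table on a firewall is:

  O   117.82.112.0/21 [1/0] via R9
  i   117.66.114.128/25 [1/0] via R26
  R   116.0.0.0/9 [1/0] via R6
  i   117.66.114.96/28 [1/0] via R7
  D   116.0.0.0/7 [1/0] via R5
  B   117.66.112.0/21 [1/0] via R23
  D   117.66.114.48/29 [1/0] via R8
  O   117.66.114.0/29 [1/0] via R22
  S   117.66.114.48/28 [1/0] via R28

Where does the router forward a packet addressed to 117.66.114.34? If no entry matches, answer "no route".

Routes whose prefix contains 117.66.114.34:
  116.0.0.0/7 (116.0.0.0 - 117.255.255.255) -> R5
  117.66.112.0/21 (117.66.112.0 - 117.66.119.255) -> R23
More-specific entries that do NOT match:
  117.66.114.48/29 (117.66.114.48 - 117.66.114.55) does not contain 117.66.114.34
  117.66.114.0/29 (117.66.114.0 - 117.66.114.7) does not contain 117.66.114.34
  117.66.114.96/28 (117.66.114.96 - 117.66.114.111) does not contain 117.66.114.34
  117.66.114.48/28 (117.66.114.48 - 117.66.114.63) does not contain 117.66.114.34
  117.66.114.128/25 (117.66.114.128 - 117.66.114.255) does not contain 117.66.114.34
Longest matching prefix is /21 -> next hop R23.

R23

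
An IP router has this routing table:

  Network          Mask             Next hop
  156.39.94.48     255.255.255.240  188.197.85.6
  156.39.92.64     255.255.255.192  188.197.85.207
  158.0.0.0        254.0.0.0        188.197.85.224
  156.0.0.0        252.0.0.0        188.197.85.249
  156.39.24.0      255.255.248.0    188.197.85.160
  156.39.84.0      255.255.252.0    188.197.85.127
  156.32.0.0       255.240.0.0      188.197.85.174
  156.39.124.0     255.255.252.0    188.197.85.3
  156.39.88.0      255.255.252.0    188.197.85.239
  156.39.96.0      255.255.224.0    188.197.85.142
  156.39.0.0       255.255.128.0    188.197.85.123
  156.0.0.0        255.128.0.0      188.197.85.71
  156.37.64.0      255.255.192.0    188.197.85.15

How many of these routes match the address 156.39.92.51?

4

Prefixes containing 156.39.92.51:
  156.0.0.0/6 (156.0.0.0 - 159.255.255.255)
  156.0.0.0/9 (156.0.0.0 - 156.127.255.255)
  156.32.0.0/12 (156.32.0.0 - 156.47.255.255)
  156.39.0.0/17 (156.39.0.0 - 156.39.127.255)
Total matching entries: 4.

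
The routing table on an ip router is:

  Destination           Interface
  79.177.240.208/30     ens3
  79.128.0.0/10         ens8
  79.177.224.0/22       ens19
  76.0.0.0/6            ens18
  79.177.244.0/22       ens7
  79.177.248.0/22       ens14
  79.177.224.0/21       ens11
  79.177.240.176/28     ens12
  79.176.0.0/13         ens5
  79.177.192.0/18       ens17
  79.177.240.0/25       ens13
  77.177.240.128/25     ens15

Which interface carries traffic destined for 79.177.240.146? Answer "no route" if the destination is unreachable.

ens17

Routes whose prefix contains 79.177.240.146:
  76.0.0.0/6 (76.0.0.0 - 79.255.255.255) -> ens18
  79.128.0.0/10 (79.128.0.0 - 79.191.255.255) -> ens8
  79.176.0.0/13 (79.176.0.0 - 79.183.255.255) -> ens5
  79.177.192.0/18 (79.177.192.0 - 79.177.255.255) -> ens17
More-specific entries that do NOT match:
  79.177.240.208/30 (79.177.240.208 - 79.177.240.211) does not contain 79.177.240.146
  79.177.240.176/28 (79.177.240.176 - 79.177.240.191) does not contain 79.177.240.146
  79.177.240.0/25 (79.177.240.0 - 79.177.240.127) does not contain 79.177.240.146
  77.177.240.128/25 (77.177.240.128 - 77.177.240.255) does not contain 79.177.240.146
  79.177.224.0/22 (79.177.224.0 - 79.177.227.255) does not contain 79.177.240.146
  79.177.244.0/22 (79.177.244.0 - 79.177.247.255) does not contain 79.177.240.146
  79.177.248.0/22 (79.177.248.0 - 79.177.251.255) does not contain 79.177.240.146
  79.177.224.0/21 (79.177.224.0 - 79.177.231.255) does not contain 79.177.240.146
Longest matching prefix is /18 -> interface ens17.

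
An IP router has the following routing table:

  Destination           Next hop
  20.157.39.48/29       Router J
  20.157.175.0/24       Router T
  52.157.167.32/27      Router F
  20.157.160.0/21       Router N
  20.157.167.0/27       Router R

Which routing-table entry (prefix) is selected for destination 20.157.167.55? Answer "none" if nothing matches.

Entries matching 20.157.167.55:
  20.157.160.0/21 (20.157.160.0 - 20.157.167.255)
Most specific is 20.157.160.0/21.

20.157.160.0/21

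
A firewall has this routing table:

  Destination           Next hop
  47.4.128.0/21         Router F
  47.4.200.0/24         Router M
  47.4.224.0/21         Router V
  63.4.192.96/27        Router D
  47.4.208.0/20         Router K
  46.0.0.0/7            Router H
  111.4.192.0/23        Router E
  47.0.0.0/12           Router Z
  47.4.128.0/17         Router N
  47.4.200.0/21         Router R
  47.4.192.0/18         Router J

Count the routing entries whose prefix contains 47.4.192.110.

4

Prefixes containing 47.4.192.110:
  46.0.0.0/7 (46.0.0.0 - 47.255.255.255)
  47.0.0.0/12 (47.0.0.0 - 47.15.255.255)
  47.4.128.0/17 (47.4.128.0 - 47.4.255.255)
  47.4.192.0/18 (47.4.192.0 - 47.4.255.255)
Total matching entries: 4.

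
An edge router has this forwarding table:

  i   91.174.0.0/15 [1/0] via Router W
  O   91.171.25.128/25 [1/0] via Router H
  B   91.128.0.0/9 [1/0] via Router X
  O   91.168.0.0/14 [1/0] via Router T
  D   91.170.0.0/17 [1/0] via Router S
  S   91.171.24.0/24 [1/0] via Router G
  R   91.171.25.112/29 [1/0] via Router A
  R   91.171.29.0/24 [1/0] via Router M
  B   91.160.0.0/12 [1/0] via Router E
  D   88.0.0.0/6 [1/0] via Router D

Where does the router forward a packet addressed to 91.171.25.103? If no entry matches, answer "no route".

Router T

Routes whose prefix contains 91.171.25.103:
  88.0.0.0/6 (88.0.0.0 - 91.255.255.255) -> Router D
  91.128.0.0/9 (91.128.0.0 - 91.255.255.255) -> Router X
  91.160.0.0/12 (91.160.0.0 - 91.175.255.255) -> Router E
  91.168.0.0/14 (91.168.0.0 - 91.171.255.255) -> Router T
More-specific entries that do NOT match:
  91.171.25.112/29 (91.171.25.112 - 91.171.25.119) does not contain 91.171.25.103
  91.171.25.128/25 (91.171.25.128 - 91.171.25.255) does not contain 91.171.25.103
  91.171.24.0/24 (91.171.24.0 - 91.171.24.255) does not contain 91.171.25.103
  91.171.29.0/24 (91.171.29.0 - 91.171.29.255) does not contain 91.171.25.103
  91.170.0.0/17 (91.170.0.0 - 91.170.127.255) does not contain 91.171.25.103
  91.174.0.0/15 (91.174.0.0 - 91.175.255.255) does not contain 91.171.25.103
Longest matching prefix is /14 -> next hop Router T.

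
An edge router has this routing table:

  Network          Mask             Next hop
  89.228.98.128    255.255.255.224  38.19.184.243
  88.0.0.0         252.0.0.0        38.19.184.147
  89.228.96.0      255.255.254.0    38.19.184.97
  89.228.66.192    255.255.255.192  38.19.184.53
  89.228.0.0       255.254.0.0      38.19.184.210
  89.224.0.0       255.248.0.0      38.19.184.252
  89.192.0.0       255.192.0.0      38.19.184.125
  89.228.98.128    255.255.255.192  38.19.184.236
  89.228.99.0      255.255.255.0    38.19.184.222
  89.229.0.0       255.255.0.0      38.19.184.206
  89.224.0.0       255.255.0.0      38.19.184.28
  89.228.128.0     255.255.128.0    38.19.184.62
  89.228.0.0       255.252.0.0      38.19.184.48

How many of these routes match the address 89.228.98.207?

5

Prefixes containing 89.228.98.207:
  88.0.0.0/6 (88.0.0.0 - 91.255.255.255)
  89.192.0.0/10 (89.192.0.0 - 89.255.255.255)
  89.224.0.0/13 (89.224.0.0 - 89.231.255.255)
  89.228.0.0/14 (89.228.0.0 - 89.231.255.255)
  89.228.0.0/15 (89.228.0.0 - 89.229.255.255)
Total matching entries: 5.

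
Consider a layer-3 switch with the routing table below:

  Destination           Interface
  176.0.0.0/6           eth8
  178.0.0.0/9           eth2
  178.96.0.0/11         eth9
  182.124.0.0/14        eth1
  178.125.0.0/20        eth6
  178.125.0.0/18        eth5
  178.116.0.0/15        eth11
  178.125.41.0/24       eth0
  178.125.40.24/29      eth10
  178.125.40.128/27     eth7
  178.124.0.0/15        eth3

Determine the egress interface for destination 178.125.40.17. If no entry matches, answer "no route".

Routes whose prefix contains 178.125.40.17:
  176.0.0.0/6 (176.0.0.0 - 179.255.255.255) -> eth8
  178.0.0.0/9 (178.0.0.0 - 178.127.255.255) -> eth2
  178.96.0.0/11 (178.96.0.0 - 178.127.255.255) -> eth9
  178.124.0.0/15 (178.124.0.0 - 178.125.255.255) -> eth3
  178.125.0.0/18 (178.125.0.0 - 178.125.63.255) -> eth5
More-specific entries that do NOT match:
  178.125.40.24/29 (178.125.40.24 - 178.125.40.31) does not contain 178.125.40.17
  178.125.40.128/27 (178.125.40.128 - 178.125.40.159) does not contain 178.125.40.17
  178.125.41.0/24 (178.125.41.0 - 178.125.41.255) does not contain 178.125.40.17
  178.125.0.0/20 (178.125.0.0 - 178.125.15.255) does not contain 178.125.40.17
Longest matching prefix is /18 -> interface eth5.

eth5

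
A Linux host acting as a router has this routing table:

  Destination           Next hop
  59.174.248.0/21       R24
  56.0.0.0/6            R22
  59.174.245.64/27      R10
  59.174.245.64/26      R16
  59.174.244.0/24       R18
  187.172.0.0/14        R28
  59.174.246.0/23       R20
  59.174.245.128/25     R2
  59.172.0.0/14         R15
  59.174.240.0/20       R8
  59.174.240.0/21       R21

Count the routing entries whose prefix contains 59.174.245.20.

Prefixes containing 59.174.245.20:
  56.0.0.0/6 (56.0.0.0 - 59.255.255.255)
  59.172.0.0/14 (59.172.0.0 - 59.175.255.255)
  59.174.240.0/20 (59.174.240.0 - 59.174.255.255)
  59.174.240.0/21 (59.174.240.0 - 59.174.247.255)
Total matching entries: 4.

4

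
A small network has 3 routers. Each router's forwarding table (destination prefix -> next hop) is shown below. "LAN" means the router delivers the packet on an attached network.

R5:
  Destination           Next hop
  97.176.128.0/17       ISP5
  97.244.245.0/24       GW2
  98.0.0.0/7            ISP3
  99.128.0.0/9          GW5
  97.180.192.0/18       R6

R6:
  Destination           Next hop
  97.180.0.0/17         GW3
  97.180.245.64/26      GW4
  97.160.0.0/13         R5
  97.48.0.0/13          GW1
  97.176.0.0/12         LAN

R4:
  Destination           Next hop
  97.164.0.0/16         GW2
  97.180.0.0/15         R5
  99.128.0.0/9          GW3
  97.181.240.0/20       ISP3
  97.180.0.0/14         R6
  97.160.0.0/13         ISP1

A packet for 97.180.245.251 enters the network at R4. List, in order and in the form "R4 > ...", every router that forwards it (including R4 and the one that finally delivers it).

At R4: longest match for 97.180.245.251 is 97.180.0.0/15 -> R5
At R5: longest match for 97.180.245.251 is 97.180.192.0/18 -> R6
At R6: longest match for 97.180.245.251 is 97.176.0.0/12 -> LAN

R4 > R5 > R6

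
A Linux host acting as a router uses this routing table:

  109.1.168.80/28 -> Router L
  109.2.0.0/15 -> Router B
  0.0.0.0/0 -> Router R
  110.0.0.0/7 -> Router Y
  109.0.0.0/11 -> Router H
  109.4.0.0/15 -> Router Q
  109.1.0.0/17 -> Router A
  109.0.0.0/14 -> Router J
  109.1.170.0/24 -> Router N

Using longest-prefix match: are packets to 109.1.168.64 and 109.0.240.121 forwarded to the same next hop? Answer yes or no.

109.1.168.64: longest match 109.0.0.0/14 -> Router J
109.0.240.121: longest match 109.0.0.0/14 -> Router J

yes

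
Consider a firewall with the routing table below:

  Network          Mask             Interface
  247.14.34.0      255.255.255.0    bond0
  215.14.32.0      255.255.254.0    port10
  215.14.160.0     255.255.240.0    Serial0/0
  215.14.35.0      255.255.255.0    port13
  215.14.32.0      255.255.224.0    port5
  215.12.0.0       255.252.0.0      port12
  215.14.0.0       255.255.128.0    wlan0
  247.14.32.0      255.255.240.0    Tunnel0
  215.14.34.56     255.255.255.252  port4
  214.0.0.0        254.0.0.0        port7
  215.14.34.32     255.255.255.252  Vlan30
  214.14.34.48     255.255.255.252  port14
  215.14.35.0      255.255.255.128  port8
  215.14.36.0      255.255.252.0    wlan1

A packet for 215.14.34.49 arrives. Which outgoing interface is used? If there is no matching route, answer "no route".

port5

Routes whose prefix contains 215.14.34.49:
  214.0.0.0/7 (214.0.0.0 - 215.255.255.255) -> port7
  215.12.0.0/14 (215.12.0.0 - 215.15.255.255) -> port12
  215.14.0.0/17 (215.14.0.0 - 215.14.127.255) -> wlan0
  215.14.32.0/19 (215.14.32.0 - 215.14.63.255) -> port5
More-specific entries that do NOT match:
  215.14.34.56/30 (215.14.34.56 - 215.14.34.59) does not contain 215.14.34.49
  215.14.34.32/30 (215.14.34.32 - 215.14.34.35) does not contain 215.14.34.49
  214.14.34.48/30 (214.14.34.48 - 214.14.34.51) does not contain 215.14.34.49
  215.14.35.0/25 (215.14.35.0 - 215.14.35.127) does not contain 215.14.34.49
  247.14.34.0/24 (247.14.34.0 - 247.14.34.255) does not contain 215.14.34.49
  215.14.35.0/24 (215.14.35.0 - 215.14.35.255) does not contain 215.14.34.49
  215.14.32.0/23 (215.14.32.0 - 215.14.33.255) does not contain 215.14.34.49
  215.14.36.0/22 (215.14.36.0 - 215.14.39.255) does not contain 215.14.34.49
  215.14.160.0/20 (215.14.160.0 - 215.14.175.255) does not contain 215.14.34.49
  247.14.32.0/20 (247.14.32.0 - 247.14.47.255) does not contain 215.14.34.49
Longest matching prefix is /19 -> interface port5.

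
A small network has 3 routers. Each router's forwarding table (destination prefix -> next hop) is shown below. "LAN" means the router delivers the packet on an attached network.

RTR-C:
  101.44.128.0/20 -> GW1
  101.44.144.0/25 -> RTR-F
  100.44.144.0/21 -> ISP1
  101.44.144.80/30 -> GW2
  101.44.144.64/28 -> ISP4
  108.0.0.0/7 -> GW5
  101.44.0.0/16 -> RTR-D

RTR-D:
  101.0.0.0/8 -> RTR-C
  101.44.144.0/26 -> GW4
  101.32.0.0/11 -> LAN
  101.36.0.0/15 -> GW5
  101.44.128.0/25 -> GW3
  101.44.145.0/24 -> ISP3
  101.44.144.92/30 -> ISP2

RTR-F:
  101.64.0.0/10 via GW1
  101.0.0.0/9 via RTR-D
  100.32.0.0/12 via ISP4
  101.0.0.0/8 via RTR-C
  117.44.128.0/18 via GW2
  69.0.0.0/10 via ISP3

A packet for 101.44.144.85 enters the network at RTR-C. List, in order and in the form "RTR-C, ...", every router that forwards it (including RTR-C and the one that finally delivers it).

RTR-C, RTR-F, RTR-D

At RTR-C: longest match for 101.44.144.85 is 101.44.144.0/25 -> RTR-F
At RTR-F: longest match for 101.44.144.85 is 101.0.0.0/9 -> RTR-D
At RTR-D: longest match for 101.44.144.85 is 101.32.0.0/11 -> LAN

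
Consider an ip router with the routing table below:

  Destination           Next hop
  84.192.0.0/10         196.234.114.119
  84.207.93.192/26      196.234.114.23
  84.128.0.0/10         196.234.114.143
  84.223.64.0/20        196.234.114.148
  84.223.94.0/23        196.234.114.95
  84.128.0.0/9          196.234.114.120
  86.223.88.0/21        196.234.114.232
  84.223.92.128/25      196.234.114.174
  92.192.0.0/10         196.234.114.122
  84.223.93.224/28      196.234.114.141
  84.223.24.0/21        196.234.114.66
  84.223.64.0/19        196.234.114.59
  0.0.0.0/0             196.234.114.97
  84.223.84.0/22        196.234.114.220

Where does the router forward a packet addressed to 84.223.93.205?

196.234.114.59

Routes whose prefix contains 84.223.93.205:
  0.0.0.0/0 (default, matches everything) -> 196.234.114.97
  84.128.0.0/9 (84.128.0.0 - 84.255.255.255) -> 196.234.114.120
  84.192.0.0/10 (84.192.0.0 - 84.255.255.255) -> 196.234.114.119
  84.223.64.0/19 (84.223.64.0 - 84.223.95.255) -> 196.234.114.59
More-specific entries that do NOT match:
  84.223.93.224/28 (84.223.93.224 - 84.223.93.239) does not contain 84.223.93.205
  84.207.93.192/26 (84.207.93.192 - 84.207.93.255) does not contain 84.223.93.205
  84.223.92.128/25 (84.223.92.128 - 84.223.92.255) does not contain 84.223.93.205
  84.223.94.0/23 (84.223.94.0 - 84.223.95.255) does not contain 84.223.93.205
  84.223.84.0/22 (84.223.84.0 - 84.223.87.255) does not contain 84.223.93.205
  86.223.88.0/21 (86.223.88.0 - 86.223.95.255) does not contain 84.223.93.205
  84.223.24.0/21 (84.223.24.0 - 84.223.31.255) does not contain 84.223.93.205
  84.223.64.0/20 (84.223.64.0 - 84.223.79.255) does not contain 84.223.93.205
Longest matching prefix is /19 -> next hop 196.234.114.59.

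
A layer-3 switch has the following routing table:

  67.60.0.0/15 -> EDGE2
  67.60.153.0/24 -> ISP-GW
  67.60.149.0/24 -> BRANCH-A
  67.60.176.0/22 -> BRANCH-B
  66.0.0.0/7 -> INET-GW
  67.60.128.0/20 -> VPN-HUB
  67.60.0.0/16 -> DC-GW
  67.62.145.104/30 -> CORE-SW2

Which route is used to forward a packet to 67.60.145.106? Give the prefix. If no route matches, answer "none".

67.60.0.0/16

Entries matching 67.60.145.106:
  66.0.0.0/7 (66.0.0.0 - 67.255.255.255)
  67.60.0.0/15 (67.60.0.0 - 67.61.255.255)
  67.60.0.0/16 (67.60.0.0 - 67.60.255.255)
Most specific is 67.60.0.0/16.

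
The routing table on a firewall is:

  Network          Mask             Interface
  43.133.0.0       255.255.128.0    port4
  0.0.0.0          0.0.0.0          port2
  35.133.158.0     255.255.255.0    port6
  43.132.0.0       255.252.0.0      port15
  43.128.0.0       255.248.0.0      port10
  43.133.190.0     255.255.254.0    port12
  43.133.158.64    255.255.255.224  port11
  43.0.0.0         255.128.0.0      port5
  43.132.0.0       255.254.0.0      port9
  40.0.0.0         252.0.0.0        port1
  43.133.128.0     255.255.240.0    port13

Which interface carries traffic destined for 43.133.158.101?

port9

Routes whose prefix contains 43.133.158.101:
  0.0.0.0/0 (default, matches everything) -> port2
  40.0.0.0/6 (40.0.0.0 - 43.255.255.255) -> port1
  43.128.0.0/13 (43.128.0.0 - 43.135.255.255) -> port10
  43.132.0.0/14 (43.132.0.0 - 43.135.255.255) -> port15
  43.132.0.0/15 (43.132.0.0 - 43.133.255.255) -> port9
More-specific entries that do NOT match:
  43.133.158.64/27 (43.133.158.64 - 43.133.158.95) does not contain 43.133.158.101
  35.133.158.0/24 (35.133.158.0 - 35.133.158.255) does not contain 43.133.158.101
  43.133.190.0/23 (43.133.190.0 - 43.133.191.255) does not contain 43.133.158.101
  43.133.128.0/20 (43.133.128.0 - 43.133.143.255) does not contain 43.133.158.101
  43.133.0.0/17 (43.133.0.0 - 43.133.127.255) does not contain 43.133.158.101
Longest matching prefix is /15 -> interface port9.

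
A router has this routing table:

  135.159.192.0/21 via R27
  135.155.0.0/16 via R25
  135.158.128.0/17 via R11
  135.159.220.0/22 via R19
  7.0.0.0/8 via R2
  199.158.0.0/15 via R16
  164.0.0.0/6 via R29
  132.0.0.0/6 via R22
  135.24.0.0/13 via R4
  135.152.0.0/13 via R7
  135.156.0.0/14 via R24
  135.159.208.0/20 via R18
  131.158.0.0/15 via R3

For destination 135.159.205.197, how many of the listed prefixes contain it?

3

Prefixes containing 135.159.205.197:
  132.0.0.0/6 (132.0.0.0 - 135.255.255.255)
  135.152.0.0/13 (135.152.0.0 - 135.159.255.255)
  135.156.0.0/14 (135.156.0.0 - 135.159.255.255)
Total matching entries: 3.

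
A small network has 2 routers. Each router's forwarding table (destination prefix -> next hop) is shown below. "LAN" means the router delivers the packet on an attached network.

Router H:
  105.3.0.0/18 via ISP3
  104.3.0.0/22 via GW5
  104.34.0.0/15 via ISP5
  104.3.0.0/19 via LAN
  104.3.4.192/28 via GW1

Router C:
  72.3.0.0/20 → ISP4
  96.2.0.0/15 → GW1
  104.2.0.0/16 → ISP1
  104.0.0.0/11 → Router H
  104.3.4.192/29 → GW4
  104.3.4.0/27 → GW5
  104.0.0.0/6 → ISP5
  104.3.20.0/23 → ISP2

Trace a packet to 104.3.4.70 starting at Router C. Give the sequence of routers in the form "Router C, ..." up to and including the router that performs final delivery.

Router C, Router H

At Router C: longest match for 104.3.4.70 is 104.0.0.0/11 -> Router H
At Router H: longest match for 104.3.4.70 is 104.3.0.0/19 -> LAN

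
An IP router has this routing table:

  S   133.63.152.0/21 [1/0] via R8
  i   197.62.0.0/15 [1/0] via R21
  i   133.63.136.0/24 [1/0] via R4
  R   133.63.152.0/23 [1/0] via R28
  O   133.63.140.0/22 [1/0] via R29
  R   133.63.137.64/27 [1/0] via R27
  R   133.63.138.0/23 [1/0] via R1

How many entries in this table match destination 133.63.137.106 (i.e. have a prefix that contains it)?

No listed prefix contains 133.63.137.106.
Total matching entries: 0.

0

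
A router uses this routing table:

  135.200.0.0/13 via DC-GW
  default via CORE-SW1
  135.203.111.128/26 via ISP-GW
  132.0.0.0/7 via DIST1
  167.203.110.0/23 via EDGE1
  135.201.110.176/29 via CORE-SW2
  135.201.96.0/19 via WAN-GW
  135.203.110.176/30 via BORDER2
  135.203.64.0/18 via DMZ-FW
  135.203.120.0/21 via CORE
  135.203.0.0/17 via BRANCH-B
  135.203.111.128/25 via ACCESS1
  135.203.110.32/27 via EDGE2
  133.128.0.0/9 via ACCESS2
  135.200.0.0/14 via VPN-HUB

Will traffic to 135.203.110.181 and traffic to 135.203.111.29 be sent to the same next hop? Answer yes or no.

yes

135.203.110.181: longest match 135.203.64.0/18 -> DMZ-FW
135.203.111.29: longest match 135.203.64.0/18 -> DMZ-FW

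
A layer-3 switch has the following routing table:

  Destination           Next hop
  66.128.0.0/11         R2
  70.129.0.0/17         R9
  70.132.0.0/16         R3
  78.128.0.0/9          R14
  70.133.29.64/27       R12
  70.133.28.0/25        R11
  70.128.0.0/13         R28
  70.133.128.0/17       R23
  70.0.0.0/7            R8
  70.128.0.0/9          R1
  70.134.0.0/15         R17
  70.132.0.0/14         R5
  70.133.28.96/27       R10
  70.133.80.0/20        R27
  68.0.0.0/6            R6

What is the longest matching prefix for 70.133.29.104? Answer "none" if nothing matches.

70.132.0.0/14

Entries matching 70.133.29.104:
  68.0.0.0/6 (68.0.0.0 - 71.255.255.255)
  70.0.0.0/7 (70.0.0.0 - 71.255.255.255)
  70.128.0.0/9 (70.128.0.0 - 70.255.255.255)
  70.128.0.0/13 (70.128.0.0 - 70.135.255.255)
  70.132.0.0/14 (70.132.0.0 - 70.135.255.255)
Most specific is 70.132.0.0/14.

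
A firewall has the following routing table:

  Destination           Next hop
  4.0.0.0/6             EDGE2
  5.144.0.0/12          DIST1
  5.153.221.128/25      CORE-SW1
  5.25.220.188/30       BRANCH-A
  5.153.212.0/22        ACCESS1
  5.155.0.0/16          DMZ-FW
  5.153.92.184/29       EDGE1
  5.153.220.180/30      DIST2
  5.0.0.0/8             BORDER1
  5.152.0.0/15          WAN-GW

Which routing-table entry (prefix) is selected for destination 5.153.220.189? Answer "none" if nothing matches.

5.152.0.0/15

Entries matching 5.153.220.189:
  4.0.0.0/6 (4.0.0.0 - 7.255.255.255)
  5.0.0.0/8 (5.0.0.0 - 5.255.255.255)
  5.144.0.0/12 (5.144.0.0 - 5.159.255.255)
  5.152.0.0/15 (5.152.0.0 - 5.153.255.255)
Most specific is 5.152.0.0/15.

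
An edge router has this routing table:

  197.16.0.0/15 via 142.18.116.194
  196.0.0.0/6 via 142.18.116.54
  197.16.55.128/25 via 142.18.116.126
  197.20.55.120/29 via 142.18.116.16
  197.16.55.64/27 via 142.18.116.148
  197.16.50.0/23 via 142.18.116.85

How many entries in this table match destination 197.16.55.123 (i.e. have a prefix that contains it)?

Prefixes containing 197.16.55.123:
  196.0.0.0/6 (196.0.0.0 - 199.255.255.255)
  197.16.0.0/15 (197.16.0.0 - 197.17.255.255)
Total matching entries: 2.

2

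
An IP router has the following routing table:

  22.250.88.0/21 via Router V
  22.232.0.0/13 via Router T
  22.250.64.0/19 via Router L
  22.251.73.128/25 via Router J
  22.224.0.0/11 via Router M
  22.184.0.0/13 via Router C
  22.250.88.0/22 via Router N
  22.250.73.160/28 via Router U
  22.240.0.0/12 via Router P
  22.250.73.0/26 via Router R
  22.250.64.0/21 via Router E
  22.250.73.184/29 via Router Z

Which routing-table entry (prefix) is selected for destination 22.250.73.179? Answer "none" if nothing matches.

22.250.64.0/19

Entries matching 22.250.73.179:
  22.224.0.0/11 (22.224.0.0 - 22.255.255.255)
  22.240.0.0/12 (22.240.0.0 - 22.255.255.255)
  22.250.64.0/19 (22.250.64.0 - 22.250.95.255)
Most specific is 22.250.64.0/19.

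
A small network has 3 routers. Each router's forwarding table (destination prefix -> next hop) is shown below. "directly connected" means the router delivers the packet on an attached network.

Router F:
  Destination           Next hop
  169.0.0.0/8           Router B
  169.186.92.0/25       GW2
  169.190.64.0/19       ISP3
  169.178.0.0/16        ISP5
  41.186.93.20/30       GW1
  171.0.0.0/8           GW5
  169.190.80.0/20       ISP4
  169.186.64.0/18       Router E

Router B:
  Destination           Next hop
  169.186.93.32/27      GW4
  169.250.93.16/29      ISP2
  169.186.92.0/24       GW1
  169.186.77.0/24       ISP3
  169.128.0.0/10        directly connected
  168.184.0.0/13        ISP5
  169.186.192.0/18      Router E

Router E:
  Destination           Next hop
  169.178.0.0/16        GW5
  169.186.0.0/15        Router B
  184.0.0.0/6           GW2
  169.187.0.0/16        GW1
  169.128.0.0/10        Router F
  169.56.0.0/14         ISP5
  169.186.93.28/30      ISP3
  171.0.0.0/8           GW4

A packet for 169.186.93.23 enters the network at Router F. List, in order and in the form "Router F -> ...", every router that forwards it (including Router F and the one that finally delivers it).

Router F -> Router E -> Router B

At Router F: longest match for 169.186.93.23 is 169.186.64.0/18 -> Router E
At Router E: longest match for 169.186.93.23 is 169.186.0.0/15 -> Router B
At Router B: longest match for 169.186.93.23 is 169.128.0.0/10 -> directly connected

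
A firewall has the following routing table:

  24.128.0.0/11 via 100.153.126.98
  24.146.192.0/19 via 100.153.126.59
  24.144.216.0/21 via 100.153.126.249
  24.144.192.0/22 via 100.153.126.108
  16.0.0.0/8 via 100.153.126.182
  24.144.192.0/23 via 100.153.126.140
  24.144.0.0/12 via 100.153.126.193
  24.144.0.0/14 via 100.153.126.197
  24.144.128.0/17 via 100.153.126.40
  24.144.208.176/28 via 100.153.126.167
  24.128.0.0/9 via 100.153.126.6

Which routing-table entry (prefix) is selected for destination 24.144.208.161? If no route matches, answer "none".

24.144.128.0/17

Entries matching 24.144.208.161:
  24.128.0.0/9 (24.128.0.0 - 24.255.255.255)
  24.128.0.0/11 (24.128.0.0 - 24.159.255.255)
  24.144.0.0/12 (24.144.0.0 - 24.159.255.255)
  24.144.0.0/14 (24.144.0.0 - 24.147.255.255)
  24.144.128.0/17 (24.144.128.0 - 24.144.255.255)
Most specific is 24.144.128.0/17.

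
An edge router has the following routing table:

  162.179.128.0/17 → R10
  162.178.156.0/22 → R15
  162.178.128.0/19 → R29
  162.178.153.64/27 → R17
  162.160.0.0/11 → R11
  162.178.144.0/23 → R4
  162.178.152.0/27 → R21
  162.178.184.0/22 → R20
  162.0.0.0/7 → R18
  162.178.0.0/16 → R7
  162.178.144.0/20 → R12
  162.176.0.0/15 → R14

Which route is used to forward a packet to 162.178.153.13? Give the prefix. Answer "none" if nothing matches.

162.178.144.0/20

Entries matching 162.178.153.13:
  162.0.0.0/7 (162.0.0.0 - 163.255.255.255)
  162.160.0.0/11 (162.160.0.0 - 162.191.255.255)
  162.178.0.0/16 (162.178.0.0 - 162.178.255.255)
  162.178.128.0/19 (162.178.128.0 - 162.178.159.255)
  162.178.144.0/20 (162.178.144.0 - 162.178.159.255)
Most specific is 162.178.144.0/20.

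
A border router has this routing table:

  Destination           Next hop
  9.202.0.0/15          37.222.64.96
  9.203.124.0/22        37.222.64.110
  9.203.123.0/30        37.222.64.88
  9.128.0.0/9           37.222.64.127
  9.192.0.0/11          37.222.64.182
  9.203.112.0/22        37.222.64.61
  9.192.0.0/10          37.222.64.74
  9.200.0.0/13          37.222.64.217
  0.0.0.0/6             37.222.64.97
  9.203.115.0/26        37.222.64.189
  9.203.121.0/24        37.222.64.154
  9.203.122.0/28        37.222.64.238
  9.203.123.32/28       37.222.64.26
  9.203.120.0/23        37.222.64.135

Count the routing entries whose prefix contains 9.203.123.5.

Prefixes containing 9.203.123.5:
  9.128.0.0/9 (9.128.0.0 - 9.255.255.255)
  9.192.0.0/10 (9.192.0.0 - 9.255.255.255)
  9.192.0.0/11 (9.192.0.0 - 9.223.255.255)
  9.200.0.0/13 (9.200.0.0 - 9.207.255.255)
  9.202.0.0/15 (9.202.0.0 - 9.203.255.255)
Total matching entries: 5.

5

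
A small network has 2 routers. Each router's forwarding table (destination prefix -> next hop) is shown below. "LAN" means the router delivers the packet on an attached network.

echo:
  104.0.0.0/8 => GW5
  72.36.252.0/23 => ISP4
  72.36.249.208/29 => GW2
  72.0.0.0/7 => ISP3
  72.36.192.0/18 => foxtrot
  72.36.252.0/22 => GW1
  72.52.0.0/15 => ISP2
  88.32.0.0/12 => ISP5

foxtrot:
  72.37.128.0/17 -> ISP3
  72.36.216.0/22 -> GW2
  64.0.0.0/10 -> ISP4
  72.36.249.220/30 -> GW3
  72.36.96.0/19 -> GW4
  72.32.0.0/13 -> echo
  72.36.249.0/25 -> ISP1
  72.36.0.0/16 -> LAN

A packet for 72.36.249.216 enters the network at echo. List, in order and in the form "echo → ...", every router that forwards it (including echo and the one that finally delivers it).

At echo: longest match for 72.36.249.216 is 72.36.192.0/18 -> foxtrot
At foxtrot: longest match for 72.36.249.216 is 72.36.0.0/16 -> LAN

echo → foxtrot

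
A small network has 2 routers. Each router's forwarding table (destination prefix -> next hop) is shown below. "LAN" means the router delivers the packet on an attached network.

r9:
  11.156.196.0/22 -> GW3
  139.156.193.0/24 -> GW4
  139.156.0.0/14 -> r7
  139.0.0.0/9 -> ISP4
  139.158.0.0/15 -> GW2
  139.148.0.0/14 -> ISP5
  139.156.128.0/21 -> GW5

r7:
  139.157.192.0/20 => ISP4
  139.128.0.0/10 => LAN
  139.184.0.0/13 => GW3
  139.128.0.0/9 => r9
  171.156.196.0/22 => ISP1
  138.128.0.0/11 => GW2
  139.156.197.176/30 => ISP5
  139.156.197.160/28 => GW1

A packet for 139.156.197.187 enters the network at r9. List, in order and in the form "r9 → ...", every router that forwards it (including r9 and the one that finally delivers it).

r9 → r7

At r9: longest match for 139.156.197.187 is 139.156.0.0/14 -> r7
At r7: longest match for 139.156.197.187 is 139.128.0.0/10 -> LAN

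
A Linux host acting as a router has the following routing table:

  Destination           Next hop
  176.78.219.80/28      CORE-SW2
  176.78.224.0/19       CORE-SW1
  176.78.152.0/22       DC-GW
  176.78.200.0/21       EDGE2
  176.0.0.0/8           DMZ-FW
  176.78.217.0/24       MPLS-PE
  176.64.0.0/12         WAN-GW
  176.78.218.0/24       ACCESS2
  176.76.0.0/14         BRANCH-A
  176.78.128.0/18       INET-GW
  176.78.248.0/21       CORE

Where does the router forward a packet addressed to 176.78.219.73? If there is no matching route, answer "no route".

Routes whose prefix contains 176.78.219.73:
  176.0.0.0/8 (176.0.0.0 - 176.255.255.255) -> DMZ-FW
  176.64.0.0/12 (176.64.0.0 - 176.79.255.255) -> WAN-GW
  176.76.0.0/14 (176.76.0.0 - 176.79.255.255) -> BRANCH-A
More-specific entries that do NOT match:
  176.78.219.80/28 (176.78.219.80 - 176.78.219.95) does not contain 176.78.219.73
  176.78.217.0/24 (176.78.217.0 - 176.78.217.255) does not contain 176.78.219.73
  176.78.218.0/24 (176.78.218.0 - 176.78.218.255) does not contain 176.78.219.73
  176.78.152.0/22 (176.78.152.0 - 176.78.155.255) does not contain 176.78.219.73
  176.78.200.0/21 (176.78.200.0 - 176.78.207.255) does not contain 176.78.219.73
  176.78.248.0/21 (176.78.248.0 - 176.78.255.255) does not contain 176.78.219.73
  176.78.224.0/19 (176.78.224.0 - 176.78.255.255) does not contain 176.78.219.73
  176.78.128.0/18 (176.78.128.0 - 176.78.191.255) does not contain 176.78.219.73
Longest matching prefix is /14 -> next hop BRANCH-A.

BRANCH-A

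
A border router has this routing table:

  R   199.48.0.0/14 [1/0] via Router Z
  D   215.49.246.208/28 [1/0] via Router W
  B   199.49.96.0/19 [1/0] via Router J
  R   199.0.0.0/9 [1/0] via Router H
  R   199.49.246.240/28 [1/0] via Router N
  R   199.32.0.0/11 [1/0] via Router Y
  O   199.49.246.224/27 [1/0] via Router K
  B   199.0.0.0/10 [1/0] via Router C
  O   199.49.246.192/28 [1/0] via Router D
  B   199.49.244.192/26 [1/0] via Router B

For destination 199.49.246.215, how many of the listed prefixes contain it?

4

Prefixes containing 199.49.246.215:
  199.0.0.0/9 (199.0.0.0 - 199.127.255.255)
  199.0.0.0/10 (199.0.0.0 - 199.63.255.255)
  199.32.0.0/11 (199.32.0.0 - 199.63.255.255)
  199.48.0.0/14 (199.48.0.0 - 199.51.255.255)
Total matching entries: 4.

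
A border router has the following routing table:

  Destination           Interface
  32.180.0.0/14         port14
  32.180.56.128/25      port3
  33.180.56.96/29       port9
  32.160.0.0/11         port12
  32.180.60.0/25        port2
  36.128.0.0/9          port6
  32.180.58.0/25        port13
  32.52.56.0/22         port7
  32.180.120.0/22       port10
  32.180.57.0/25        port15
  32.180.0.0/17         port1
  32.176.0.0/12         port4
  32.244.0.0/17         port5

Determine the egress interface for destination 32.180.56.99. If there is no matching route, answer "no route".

Routes whose prefix contains 32.180.56.99:
  32.160.0.0/11 (32.160.0.0 - 32.191.255.255) -> port12
  32.176.0.0/12 (32.176.0.0 - 32.191.255.255) -> port4
  32.180.0.0/14 (32.180.0.0 - 32.183.255.255) -> port14
  32.180.0.0/17 (32.180.0.0 - 32.180.127.255) -> port1
More-specific entries that do NOT match:
  33.180.56.96/29 (33.180.56.96 - 33.180.56.103) does not contain 32.180.56.99
  32.180.56.128/25 (32.180.56.128 - 32.180.56.255) does not contain 32.180.56.99
  32.180.60.0/25 (32.180.60.0 - 32.180.60.127) does not contain 32.180.56.99
  32.180.58.0/25 (32.180.58.0 - 32.180.58.127) does not contain 32.180.56.99
  32.180.57.0/25 (32.180.57.0 - 32.180.57.127) does not contain 32.180.56.99
  32.52.56.0/22 (32.52.56.0 - 32.52.59.255) does not contain 32.180.56.99
  32.180.120.0/22 (32.180.120.0 - 32.180.123.255) does not contain 32.180.56.99
Longest matching prefix is /17 -> interface port1.

port1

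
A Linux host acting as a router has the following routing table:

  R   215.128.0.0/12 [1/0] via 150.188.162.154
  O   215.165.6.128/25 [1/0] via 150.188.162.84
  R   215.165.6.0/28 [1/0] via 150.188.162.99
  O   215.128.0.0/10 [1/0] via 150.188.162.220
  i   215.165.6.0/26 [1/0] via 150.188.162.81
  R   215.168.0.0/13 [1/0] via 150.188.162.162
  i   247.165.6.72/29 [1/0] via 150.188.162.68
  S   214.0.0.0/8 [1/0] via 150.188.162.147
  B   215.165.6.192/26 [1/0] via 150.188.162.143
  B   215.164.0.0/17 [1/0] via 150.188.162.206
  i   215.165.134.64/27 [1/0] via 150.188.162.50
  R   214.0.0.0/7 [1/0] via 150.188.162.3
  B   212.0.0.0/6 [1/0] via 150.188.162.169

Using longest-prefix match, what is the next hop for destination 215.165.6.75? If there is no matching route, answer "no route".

150.188.162.220

Routes whose prefix contains 215.165.6.75:
  212.0.0.0/6 (212.0.0.0 - 215.255.255.255) -> 150.188.162.169
  214.0.0.0/7 (214.0.0.0 - 215.255.255.255) -> 150.188.162.3
  215.128.0.0/10 (215.128.0.0 - 215.191.255.255) -> 150.188.162.220
More-specific entries that do NOT match:
  247.165.6.72/29 (247.165.6.72 - 247.165.6.79) does not contain 215.165.6.75
  215.165.6.0/28 (215.165.6.0 - 215.165.6.15) does not contain 215.165.6.75
  215.165.134.64/27 (215.165.134.64 - 215.165.134.95) does not contain 215.165.6.75
  215.165.6.0/26 (215.165.6.0 - 215.165.6.63) does not contain 215.165.6.75
  215.165.6.192/26 (215.165.6.192 - 215.165.6.255) does not contain 215.165.6.75
  215.165.6.128/25 (215.165.6.128 - 215.165.6.255) does not contain 215.165.6.75
  215.164.0.0/17 (215.164.0.0 - 215.164.127.255) does not contain 215.165.6.75
  215.168.0.0/13 (215.168.0.0 - 215.175.255.255) does not contain 215.165.6.75
  215.128.0.0/12 (215.128.0.0 - 215.143.255.255) does not contain 215.165.6.75
Longest matching prefix is /10 -> next hop 150.188.162.220.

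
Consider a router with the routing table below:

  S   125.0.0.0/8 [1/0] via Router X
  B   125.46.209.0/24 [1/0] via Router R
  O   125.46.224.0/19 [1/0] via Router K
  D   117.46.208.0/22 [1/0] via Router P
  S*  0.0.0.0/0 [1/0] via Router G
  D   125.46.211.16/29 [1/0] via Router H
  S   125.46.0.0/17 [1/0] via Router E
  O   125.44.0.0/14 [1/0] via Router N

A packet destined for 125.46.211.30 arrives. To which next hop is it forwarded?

Router N

Routes whose prefix contains 125.46.211.30:
  0.0.0.0/0 (default, matches everything) -> Router G
  125.0.0.0/8 (125.0.0.0 - 125.255.255.255) -> Router X
  125.44.0.0/14 (125.44.0.0 - 125.47.255.255) -> Router N
More-specific entries that do NOT match:
  125.46.211.16/29 (125.46.211.16 - 125.46.211.23) does not contain 125.46.211.30
  125.46.209.0/24 (125.46.209.0 - 125.46.209.255) does not contain 125.46.211.30
  117.46.208.0/22 (117.46.208.0 - 117.46.211.255) does not contain 125.46.211.30
  125.46.224.0/19 (125.46.224.0 - 125.46.255.255) does not contain 125.46.211.30
  125.46.0.0/17 (125.46.0.0 - 125.46.127.255) does not contain 125.46.211.30
Longest matching prefix is /14 -> next hop Router N.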